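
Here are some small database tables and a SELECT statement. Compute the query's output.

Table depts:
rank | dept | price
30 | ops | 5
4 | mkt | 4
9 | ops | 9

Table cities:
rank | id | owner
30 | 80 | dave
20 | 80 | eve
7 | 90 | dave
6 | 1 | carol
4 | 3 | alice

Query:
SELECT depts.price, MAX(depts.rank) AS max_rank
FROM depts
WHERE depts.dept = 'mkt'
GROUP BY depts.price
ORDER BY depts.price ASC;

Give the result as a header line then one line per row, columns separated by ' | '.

After WHERE (1 rows):
depts.rank | depts.dept | depts.price
4 | mkt | 4
After GROUP BY (1 rows):
depts.price | max_rank
4 | 4
After ORDER BY (1 rows):
depts.price | max_rank
4 | 4

== RESULT ==
depts.price | max_rank
4 | 4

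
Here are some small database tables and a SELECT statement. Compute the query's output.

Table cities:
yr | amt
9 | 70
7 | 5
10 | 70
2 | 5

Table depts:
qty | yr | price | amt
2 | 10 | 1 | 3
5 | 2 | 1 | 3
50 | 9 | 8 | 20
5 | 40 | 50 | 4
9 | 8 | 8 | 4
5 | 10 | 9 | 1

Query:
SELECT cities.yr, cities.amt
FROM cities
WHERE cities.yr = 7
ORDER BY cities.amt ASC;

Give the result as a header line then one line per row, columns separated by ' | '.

After WHERE (1 rows):
cities.yr | cities.amt
7 | 5
After SELECT (1 rows):
cities.yr | cities.amt
7 | 5
After ORDER BY (1 rows):
cities.yr | cities.amt
7 | 5

== RESULT ==
cities.yr | cities.amt
7 | 5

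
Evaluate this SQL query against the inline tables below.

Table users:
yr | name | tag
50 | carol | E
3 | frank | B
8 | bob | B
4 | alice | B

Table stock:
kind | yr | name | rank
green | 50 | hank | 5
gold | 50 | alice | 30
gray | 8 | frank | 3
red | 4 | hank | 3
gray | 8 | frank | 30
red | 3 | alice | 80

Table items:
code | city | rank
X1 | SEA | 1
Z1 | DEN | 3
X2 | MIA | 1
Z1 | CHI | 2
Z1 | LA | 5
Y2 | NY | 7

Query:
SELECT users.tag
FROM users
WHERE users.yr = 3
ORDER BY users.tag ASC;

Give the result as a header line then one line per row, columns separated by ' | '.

After WHERE (1 rows):
users.yr | users.name | users.tag
3 | frank | B
After SELECT (1 rows):
users.tag
B
After ORDER BY (1 rows):
users.tag
B

== RESULT ==
users.tag
B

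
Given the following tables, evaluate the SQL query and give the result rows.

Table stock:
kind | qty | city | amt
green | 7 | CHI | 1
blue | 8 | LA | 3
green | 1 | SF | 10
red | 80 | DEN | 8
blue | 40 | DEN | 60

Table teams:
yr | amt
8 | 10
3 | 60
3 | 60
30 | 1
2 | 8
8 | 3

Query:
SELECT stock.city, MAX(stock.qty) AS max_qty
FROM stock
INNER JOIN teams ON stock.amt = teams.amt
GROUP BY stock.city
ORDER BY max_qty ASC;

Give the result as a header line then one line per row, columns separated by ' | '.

== RESULT ==
stock.city | max_qty
SF | 1
CHI | 7
LA | 8
DEN | 80

Derivation:
After JOIN teams (6 rows):
stock.kind | stock.qty | stock.city | stock.amt | teams.yr | teams.amt
green | 7 | CHI | 1 | 30 | 1
blue | 8 | LA | 3 | 8 | 3
green | 1 | SF | 10 | 8 | 10
red | 80 | DEN | 8 | 2 | 8
blue | 40 | DEN | 60 | 3 | 60
blue | 40 | DEN | 60 | 3 | 60
After GROUP BY (4 rows):
stock.city | max_qty
CHI | 7
LA | 8
SF | 1
DEN | 80
After ORDER BY (4 rows):
stock.city | max_qty
SF | 1
CHI | 7
LA | 8
DEN | 80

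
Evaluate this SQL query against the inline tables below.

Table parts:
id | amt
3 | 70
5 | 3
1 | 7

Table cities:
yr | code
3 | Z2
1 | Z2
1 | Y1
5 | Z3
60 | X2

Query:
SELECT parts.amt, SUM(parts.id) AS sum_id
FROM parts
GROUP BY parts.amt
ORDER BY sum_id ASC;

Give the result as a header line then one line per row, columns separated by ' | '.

== RESULT ==
parts.amt | sum_id
7 | 1
70 | 3
3 | 5

Derivation:
After GROUP BY (3 rows):
parts.amt | sum_id
70 | 3
3 | 5
7 | 1
After ORDER BY (3 rows):
parts.amt | sum_id
7 | 1
70 | 3
3 | 5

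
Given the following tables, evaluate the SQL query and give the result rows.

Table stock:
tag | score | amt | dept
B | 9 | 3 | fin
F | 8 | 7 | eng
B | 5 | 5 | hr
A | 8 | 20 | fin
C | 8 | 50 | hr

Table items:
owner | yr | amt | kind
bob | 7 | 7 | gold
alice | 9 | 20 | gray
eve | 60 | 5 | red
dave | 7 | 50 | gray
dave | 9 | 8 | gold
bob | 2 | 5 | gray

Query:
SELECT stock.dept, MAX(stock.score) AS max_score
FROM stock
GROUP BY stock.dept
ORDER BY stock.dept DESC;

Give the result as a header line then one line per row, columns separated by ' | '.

After GROUP BY (3 rows):
stock.dept | max_score
fin | 9
eng | 8
hr | 8
After ORDER BY (3 rows):
stock.dept | max_score
hr | 8
fin | 9
eng | 8

== RESULT ==
stock.dept | max_score
hr | 8
fin | 9
eng | 8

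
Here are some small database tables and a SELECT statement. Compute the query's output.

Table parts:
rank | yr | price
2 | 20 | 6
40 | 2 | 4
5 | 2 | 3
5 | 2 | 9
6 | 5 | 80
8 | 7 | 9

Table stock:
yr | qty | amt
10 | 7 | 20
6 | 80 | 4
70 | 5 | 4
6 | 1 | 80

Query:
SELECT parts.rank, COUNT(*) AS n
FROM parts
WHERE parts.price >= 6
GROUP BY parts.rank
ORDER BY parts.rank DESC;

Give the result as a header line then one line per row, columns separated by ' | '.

After WHERE (4 rows):
parts.rank | parts.yr | parts.price
2 | 20 | 6
5 | 2 | 9
6 | 5 | 80
8 | 7 | 9
After GROUP BY (4 rows):
parts.rank | n
2 | 1
5 | 1
6 | 1
8 | 1
After ORDER BY (4 rows):
parts.rank | n
8 | 1
6 | 1
5 | 1
2 | 1

== RESULT ==
parts.rank | n
8 | 1
6 | 1
5 | 1
2 | 1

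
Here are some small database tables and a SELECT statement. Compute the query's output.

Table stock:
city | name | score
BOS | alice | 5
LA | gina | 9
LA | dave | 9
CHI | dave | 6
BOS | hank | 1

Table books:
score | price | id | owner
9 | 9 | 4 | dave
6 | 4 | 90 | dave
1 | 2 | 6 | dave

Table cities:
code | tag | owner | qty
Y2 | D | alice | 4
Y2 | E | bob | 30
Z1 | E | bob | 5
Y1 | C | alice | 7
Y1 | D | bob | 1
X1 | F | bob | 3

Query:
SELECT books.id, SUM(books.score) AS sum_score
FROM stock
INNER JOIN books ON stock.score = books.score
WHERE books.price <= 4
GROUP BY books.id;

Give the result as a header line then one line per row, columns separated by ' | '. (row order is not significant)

After JOIN books (4 rows):
stock.city | stock.name | stock.score | books.score | books.price | books.id | books.owner
LA | gina | 9 | 9 | 9 | 4 | dave
LA | dave | 9 | 9 | 9 | 4 | dave
CHI | dave | 6 | 6 | 4 | 90 | dave
BOS | hank | 1 | 1 | 2 | 6 | dave
After WHERE (2 rows):
stock.city | stock.name | stock.score | books.score | books.price | books.id | books.owner
CHI | dave | 6 | 6 | 4 | 90 | dave
BOS | hank | 1 | 1 | 2 | 6 | dave
After GROUP BY (2 rows):
books.id | sum_score
90 | 6
6 | 1

== RESULT ==
books.id | sum_score
90 | 6
6 | 1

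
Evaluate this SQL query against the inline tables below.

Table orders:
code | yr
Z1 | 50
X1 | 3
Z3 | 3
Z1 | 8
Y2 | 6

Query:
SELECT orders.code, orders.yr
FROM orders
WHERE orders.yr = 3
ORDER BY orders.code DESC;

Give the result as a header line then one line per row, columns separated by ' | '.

== RESULT ==
orders.code | orders.yr
Z3 | 3
X1 | 3

Derivation:
After WHERE (2 rows):
orders.code | orders.yr
X1 | 3
Z3 | 3
After SELECT (2 rows):
orders.code | orders.yr
X1 | 3
Z3 | 3
After ORDER BY (2 rows):
orders.code | orders.yr
Z3 | 3
X1 | 3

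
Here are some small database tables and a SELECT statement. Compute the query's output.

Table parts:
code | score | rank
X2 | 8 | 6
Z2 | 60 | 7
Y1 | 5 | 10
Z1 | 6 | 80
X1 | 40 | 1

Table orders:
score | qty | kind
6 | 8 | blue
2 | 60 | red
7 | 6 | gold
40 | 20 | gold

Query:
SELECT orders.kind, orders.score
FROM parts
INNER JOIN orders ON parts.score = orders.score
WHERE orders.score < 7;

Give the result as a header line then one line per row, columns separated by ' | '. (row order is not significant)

After JOIN orders (2 rows):
parts.code | parts.score | parts.rank | orders.score | orders.qty | orders.kind
Z1 | 6 | 80 | 6 | 8 | blue
X1 | 40 | 1 | 40 | 20 | gold
After WHERE (1 rows):
parts.code | parts.score | parts.rank | orders.score | orders.qty | orders.kind
Z1 | 6 | 80 | 6 | 8 | blue
After SELECT (1 rows):
orders.kind | orders.score
blue | 6

== RESULT ==
orders.kind | orders.score
blue | 6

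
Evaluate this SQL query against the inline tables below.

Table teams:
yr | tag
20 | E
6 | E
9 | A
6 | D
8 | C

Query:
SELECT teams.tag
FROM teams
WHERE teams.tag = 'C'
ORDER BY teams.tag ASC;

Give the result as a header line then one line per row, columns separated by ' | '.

== RESULT ==
teams.tag
C

Derivation:
After WHERE (1 rows):
teams.yr | teams.tag
8 | C
After SELECT (1 rows):
teams.tag
C
After ORDER BY (1 rows):
teams.tag
C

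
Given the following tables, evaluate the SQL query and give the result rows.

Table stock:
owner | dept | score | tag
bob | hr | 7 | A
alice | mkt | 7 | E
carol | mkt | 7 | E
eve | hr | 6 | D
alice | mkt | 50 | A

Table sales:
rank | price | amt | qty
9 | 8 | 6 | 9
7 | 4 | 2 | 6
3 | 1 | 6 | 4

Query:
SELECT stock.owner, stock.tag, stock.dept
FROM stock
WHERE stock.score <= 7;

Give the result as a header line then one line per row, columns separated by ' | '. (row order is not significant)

After WHERE (4 rows):
stock.owner | stock.dept | stock.score | stock.tag
bob | hr | 7 | A
alice | mkt | 7 | E
carol | mkt | 7 | E
eve | hr | 6 | D
After SELECT (4 rows):
stock.owner | stock.tag | stock.dept
bob | A | hr
alice | E | mkt
carol | E | mkt
eve | D | hr

== RESULT ==
stock.owner | stock.tag | stock.dept
bob | A | hr
alice | E | mkt
carol | E | mkt
eve | D | hr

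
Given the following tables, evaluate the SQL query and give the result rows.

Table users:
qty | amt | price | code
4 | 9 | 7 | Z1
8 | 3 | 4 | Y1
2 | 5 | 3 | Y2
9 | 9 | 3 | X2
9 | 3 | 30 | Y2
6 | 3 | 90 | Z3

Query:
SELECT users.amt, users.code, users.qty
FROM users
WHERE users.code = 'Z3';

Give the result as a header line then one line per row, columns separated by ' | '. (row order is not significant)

== RESULT ==
users.amt | users.code | users.qty
3 | Z3 | 6

Derivation:
After WHERE (1 rows):
users.qty | users.amt | users.price | users.code
6 | 3 | 90 | Z3
After SELECT (1 rows):
users.amt | users.code | users.qty
3 | Z3 | 6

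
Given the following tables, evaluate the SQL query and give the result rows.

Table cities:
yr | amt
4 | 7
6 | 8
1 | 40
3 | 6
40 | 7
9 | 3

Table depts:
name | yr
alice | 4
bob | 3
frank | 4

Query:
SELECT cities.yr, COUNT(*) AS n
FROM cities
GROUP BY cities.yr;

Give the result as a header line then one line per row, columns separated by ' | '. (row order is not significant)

After GROUP BY (6 rows):
cities.yr | n
4 | 1
6 | 1
1 | 1
3 | 1
40 | 1
9 | 1

== RESULT ==
cities.yr | n
4 | 1
6 | 1
1 | 1
3 | 1
40 | 1
9 | 1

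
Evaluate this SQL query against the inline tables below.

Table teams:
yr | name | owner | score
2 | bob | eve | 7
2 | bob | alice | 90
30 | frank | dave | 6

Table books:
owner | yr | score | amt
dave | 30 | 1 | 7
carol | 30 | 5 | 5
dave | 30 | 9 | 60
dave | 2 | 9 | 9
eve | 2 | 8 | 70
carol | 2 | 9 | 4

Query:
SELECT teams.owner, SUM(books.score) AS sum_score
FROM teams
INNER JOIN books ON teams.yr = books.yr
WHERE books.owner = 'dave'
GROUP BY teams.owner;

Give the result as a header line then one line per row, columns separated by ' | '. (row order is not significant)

After JOIN books (9 rows):
teams.yr | teams.name | teams.owner | teams.score | books.owner | books.yr | books.score | books.amt
2 | bob | eve | 7 | dave | 2 | 9 | 9
2 | bob | eve | 7 | eve | 2 | 8 | 70
2 | bob | eve | 7 | carol | 2 | 9 | 4
2 | bob | alice | 90 | dave | 2 | 9 | 9
2 | bob | alice | 90 | eve | 2 | 8 | 70
2 | bob | alice | 90 | carol | 2 | 9 | 4
30 | frank | dave | 6 | dave | 30 | 1 | 7
30 | frank | dave | 6 | carol | 30 | 5 | 5
30 | frank | dave | 6 | dave | 30 | 9 | 60
After WHERE (4 rows):
teams.yr | teams.name | teams.owner | teams.score | books.owner | books.yr | books.score | books.amt
2 | bob | eve | 7 | dave | 2 | 9 | 9
2 | bob | alice | 90 | dave | 2 | 9 | 9
30 | frank | dave | 6 | dave | 30 | 1 | 7
30 | frank | dave | 6 | dave | 30 | 9 | 60
After GROUP BY (3 rows):
teams.owner | sum_score
eve | 9
alice | 9
dave | 10

== RESULT ==
teams.owner | sum_score
eve | 9
alice | 9
dave | 10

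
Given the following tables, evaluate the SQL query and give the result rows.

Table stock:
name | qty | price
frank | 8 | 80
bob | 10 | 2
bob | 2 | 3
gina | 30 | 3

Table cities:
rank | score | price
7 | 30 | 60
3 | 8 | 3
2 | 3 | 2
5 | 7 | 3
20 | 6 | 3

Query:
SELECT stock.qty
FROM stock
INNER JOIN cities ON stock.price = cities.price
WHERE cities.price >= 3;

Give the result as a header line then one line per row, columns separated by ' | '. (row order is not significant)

== RESULT ==
stock.qty
2
2
2
30
30
30

Derivation:
After JOIN cities (7 rows):
stock.name | stock.qty | stock.price | cities.rank | cities.score | cities.price
bob | 10 | 2 | 2 | 3 | 2
bob | 2 | 3 | 3 | 8 | 3
bob | 2 | 3 | 5 | 7 | 3
bob | 2 | 3 | 20 | 6 | 3
gina | 30 | 3 | 3 | 8 | 3
gina | 30 | 3 | 5 | 7 | 3
gina | 30 | 3 | 20 | 6 | 3
After WHERE (6 rows):
stock.name | stock.qty | stock.price | cities.rank | cities.score | cities.price
bob | 2 | 3 | 3 | 8 | 3
bob | 2 | 3 | 5 | 7 | 3
bob | 2 | 3 | 20 | 6 | 3
gina | 30 | 3 | 3 | 8 | 3
gina | 30 | 3 | 5 | 7 | 3
gina | 30 | 3 | 20 | 6 | 3
After SELECT (6 rows):
stock.qty
2
2
2
30
30
30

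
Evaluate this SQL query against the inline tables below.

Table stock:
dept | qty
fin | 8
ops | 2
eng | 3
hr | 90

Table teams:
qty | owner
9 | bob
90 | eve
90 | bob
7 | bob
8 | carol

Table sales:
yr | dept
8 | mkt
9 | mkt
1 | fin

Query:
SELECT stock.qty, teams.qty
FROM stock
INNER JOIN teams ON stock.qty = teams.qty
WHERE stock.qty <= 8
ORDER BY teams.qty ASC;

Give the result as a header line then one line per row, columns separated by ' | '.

After JOIN teams (3 rows):
stock.dept | stock.qty | teams.qty | teams.owner
fin | 8 | 8 | carol
hr | 90 | 90 | eve
hr | 90 | 90 | bob
After WHERE (1 rows):
stock.dept | stock.qty | teams.qty | teams.owner
fin | 8 | 8 | carol
After SELECT (1 rows):
stock.qty | teams.qty
8 | 8
After ORDER BY (1 rows):
stock.qty | teams.qty
8 | 8

== RESULT ==
stock.qty | teams.qty
8 | 8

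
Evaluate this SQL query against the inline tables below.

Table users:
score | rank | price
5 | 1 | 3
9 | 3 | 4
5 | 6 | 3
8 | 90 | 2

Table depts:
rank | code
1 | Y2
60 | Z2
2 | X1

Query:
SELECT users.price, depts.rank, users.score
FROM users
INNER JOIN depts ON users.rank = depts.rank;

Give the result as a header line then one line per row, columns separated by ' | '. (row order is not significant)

== RESULT ==
users.price | depts.rank | users.score
3 | 1 | 5

Derivation:
After JOIN depts (1 rows):
users.score | users.rank | users.price | depts.rank | depts.code
5 | 1 | 3 | 1 | Y2
After SELECT (1 rows):
users.price | depts.rank | users.score
3 | 1 | 5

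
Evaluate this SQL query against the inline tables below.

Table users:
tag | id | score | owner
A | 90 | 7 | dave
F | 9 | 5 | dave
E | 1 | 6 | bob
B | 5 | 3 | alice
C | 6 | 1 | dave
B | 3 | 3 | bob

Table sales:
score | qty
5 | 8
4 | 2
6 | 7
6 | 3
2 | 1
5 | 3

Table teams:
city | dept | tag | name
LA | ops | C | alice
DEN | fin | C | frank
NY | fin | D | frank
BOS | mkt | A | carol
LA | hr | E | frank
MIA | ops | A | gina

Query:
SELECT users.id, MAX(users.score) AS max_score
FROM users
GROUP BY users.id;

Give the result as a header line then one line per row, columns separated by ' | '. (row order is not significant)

After GROUP BY (6 rows):
users.id | max_score
90 | 7
9 | 5
1 | 6
5 | 3
6 | 1
3 | 3

== RESULT ==
users.id | max_score
90 | 7
9 | 5
1 | 6
5 | 3
6 | 1
3 | 3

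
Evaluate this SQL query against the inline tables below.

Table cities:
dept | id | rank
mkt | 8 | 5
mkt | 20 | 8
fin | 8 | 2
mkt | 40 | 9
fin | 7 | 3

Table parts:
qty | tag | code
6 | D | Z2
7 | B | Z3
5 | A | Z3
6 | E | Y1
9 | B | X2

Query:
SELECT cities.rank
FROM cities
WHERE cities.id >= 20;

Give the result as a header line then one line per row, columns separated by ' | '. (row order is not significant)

After WHERE (2 rows):
cities.dept | cities.id | cities.rank
mkt | 20 | 8
mkt | 40 | 9
After SELECT (2 rows):
cities.rank
8
9

== RESULT ==
cities.rank
8
9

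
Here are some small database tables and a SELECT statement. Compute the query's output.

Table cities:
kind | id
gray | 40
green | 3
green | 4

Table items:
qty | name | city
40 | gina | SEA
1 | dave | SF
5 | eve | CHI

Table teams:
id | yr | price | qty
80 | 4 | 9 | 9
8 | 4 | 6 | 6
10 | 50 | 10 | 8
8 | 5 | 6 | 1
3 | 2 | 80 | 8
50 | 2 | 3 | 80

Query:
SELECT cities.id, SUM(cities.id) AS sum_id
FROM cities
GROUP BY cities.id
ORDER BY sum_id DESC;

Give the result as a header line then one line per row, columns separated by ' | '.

After GROUP BY (3 rows):
cities.id | sum_id
40 | 40
3 | 3
4 | 4
After ORDER BY (3 rows):
cities.id | sum_id
40 | 40
4 | 4
3 | 3

== RESULT ==
cities.id | sum_id
40 | 40
4 | 4
3 | 3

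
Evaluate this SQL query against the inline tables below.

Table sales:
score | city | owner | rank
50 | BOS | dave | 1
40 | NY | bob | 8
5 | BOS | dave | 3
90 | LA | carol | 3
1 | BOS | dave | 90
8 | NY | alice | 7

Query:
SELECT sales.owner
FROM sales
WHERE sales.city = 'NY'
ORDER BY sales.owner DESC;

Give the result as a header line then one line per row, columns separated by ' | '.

== RESULT ==
sales.owner
bob
alice

Derivation:
After WHERE (2 rows):
sales.score | sales.city | sales.owner | sales.rank
40 | NY | bob | 8
8 | NY | alice | 7
After SELECT (2 rows):
sales.owner
bob
alice
After ORDER BY (2 rows):
sales.owner
bob
alice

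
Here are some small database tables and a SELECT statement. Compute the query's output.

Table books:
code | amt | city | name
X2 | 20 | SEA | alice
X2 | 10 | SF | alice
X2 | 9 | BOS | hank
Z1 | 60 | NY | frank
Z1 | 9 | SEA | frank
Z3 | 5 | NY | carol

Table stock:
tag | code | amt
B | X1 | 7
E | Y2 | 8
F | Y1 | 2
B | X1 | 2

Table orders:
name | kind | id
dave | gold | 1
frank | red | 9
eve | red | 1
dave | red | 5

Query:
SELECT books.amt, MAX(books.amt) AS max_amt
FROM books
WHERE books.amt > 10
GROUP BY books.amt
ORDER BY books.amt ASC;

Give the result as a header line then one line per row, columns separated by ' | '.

After WHERE (2 rows):
books.code | books.amt | books.city | books.name
X2 | 20 | SEA | alice
Z1 | 60 | NY | frank
After GROUP BY (2 rows):
books.amt | max_amt
20 | 20
60 | 60
After ORDER BY (2 rows):
books.amt | max_amt
20 | 20
60 | 60

== RESULT ==
books.amt | max_amt
20 | 20
60 | 60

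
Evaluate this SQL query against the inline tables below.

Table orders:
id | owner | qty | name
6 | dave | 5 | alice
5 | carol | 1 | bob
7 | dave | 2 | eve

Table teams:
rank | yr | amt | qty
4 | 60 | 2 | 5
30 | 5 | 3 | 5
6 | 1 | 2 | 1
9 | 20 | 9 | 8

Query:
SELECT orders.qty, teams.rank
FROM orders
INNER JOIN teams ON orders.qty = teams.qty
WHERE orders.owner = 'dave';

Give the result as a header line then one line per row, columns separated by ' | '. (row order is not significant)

After JOIN teams (3 rows):
orders.id | orders.owner | orders.qty | orders.name | teams.rank | teams.yr | teams.amt | teams.qty
6 | dave | 5 | alice | 4 | 60 | 2 | 5
6 | dave | 5 | alice | 30 | 5 | 3 | 5
5 | carol | 1 | bob | 6 | 1 | 2 | 1
After WHERE (2 rows):
orders.id | orders.owner | orders.qty | orders.name | teams.rank | teams.yr | teams.amt | teams.qty
6 | dave | 5 | alice | 4 | 60 | 2 | 5
6 | dave | 5 | alice | 30 | 5 | 3 | 5
After SELECT (2 rows):
orders.qty | teams.rank
5 | 4
5 | 30

== RESULT ==
orders.qty | teams.rank
5 | 4
5 | 30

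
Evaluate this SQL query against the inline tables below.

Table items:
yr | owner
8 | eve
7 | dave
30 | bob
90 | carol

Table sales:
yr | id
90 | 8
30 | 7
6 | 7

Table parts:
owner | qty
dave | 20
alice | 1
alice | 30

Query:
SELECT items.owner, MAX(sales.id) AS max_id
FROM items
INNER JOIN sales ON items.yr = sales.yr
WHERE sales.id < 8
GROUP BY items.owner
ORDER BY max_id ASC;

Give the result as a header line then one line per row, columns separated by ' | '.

After JOIN sales (2 rows):
items.yr | items.owner | sales.yr | sales.id
30 | bob | 30 | 7
90 | carol | 90 | 8
After WHERE (1 rows):
items.yr | items.owner | sales.yr | sales.id
30 | bob | 30 | 7
After GROUP BY (1 rows):
items.owner | max_id
bob | 7
After ORDER BY (1 rows):
items.owner | max_id
bob | 7

== RESULT ==
items.owner | max_id
bob | 7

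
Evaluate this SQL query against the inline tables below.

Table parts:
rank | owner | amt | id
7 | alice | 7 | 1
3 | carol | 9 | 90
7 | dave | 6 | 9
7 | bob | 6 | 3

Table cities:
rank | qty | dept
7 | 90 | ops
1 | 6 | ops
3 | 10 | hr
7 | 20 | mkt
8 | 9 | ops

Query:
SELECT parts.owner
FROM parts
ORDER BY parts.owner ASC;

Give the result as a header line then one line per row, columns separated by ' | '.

== RESULT ==
parts.owner
alice
bob
carol
dave

Derivation:
After SELECT (4 rows):
parts.owner
alice
carol
dave
bob
After ORDER BY (4 rows):
parts.owner
alice
bob
carol
dave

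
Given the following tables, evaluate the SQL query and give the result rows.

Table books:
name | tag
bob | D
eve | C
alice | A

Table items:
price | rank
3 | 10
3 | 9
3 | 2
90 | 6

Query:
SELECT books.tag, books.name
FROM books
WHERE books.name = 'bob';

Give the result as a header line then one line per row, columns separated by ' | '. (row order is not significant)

After WHERE (1 rows):
books.name | books.tag
bob | D
After SELECT (1 rows):
books.tag | books.name
D | bob

== RESULT ==
books.tag | books.name
D | bob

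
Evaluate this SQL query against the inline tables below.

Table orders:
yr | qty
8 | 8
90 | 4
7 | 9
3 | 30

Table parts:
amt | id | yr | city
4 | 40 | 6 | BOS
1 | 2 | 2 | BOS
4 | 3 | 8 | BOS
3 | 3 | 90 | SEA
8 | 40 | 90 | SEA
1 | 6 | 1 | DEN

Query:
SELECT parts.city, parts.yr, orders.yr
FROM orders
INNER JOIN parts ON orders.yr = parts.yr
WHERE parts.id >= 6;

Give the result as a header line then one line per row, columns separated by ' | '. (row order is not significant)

== RESULT ==
parts.city | parts.yr | orders.yr
SEA | 90 | 90

Derivation:
After JOIN parts (3 rows):
orders.yr | orders.qty | parts.amt | parts.id | parts.yr | parts.city
8 | 8 | 4 | 3 | 8 | BOS
90 | 4 | 3 | 3 | 90 | SEA
90 | 4 | 8 | 40 | 90 | SEA
After WHERE (1 rows):
orders.yr | orders.qty | parts.amt | parts.id | parts.yr | parts.city
90 | 4 | 8 | 40 | 90 | SEA
After SELECT (1 rows):
parts.city | parts.yr | orders.yr
SEA | 90 | 90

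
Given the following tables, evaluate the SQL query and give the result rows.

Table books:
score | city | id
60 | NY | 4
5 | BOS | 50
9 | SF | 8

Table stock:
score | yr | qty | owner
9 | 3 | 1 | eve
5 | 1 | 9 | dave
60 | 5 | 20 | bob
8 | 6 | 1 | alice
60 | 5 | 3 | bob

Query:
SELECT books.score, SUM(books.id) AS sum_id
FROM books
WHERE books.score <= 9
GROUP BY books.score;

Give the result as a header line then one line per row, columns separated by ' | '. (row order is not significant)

After WHERE (2 rows):
books.score | books.city | books.id
5 | BOS | 50
9 | SF | 8
After GROUP BY (2 rows):
books.score | sum_id
5 | 50
9 | 8

== RESULT ==
books.score | sum_id
5 | 50
9 | 8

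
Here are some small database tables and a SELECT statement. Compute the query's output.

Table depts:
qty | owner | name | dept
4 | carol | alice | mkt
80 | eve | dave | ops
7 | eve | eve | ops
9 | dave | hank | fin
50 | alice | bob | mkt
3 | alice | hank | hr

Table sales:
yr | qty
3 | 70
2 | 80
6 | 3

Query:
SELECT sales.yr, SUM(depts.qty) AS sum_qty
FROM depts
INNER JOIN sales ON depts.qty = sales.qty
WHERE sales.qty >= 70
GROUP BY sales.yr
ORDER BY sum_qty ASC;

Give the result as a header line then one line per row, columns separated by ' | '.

== RESULT ==
sales.yr | sum_qty
2 | 80

Derivation:
After JOIN sales (2 rows):
depts.qty | depts.owner | depts.name | depts.dept | sales.yr | sales.qty
80 | eve | dave | ops | 2 | 80
3 | alice | hank | hr | 6 | 3
After WHERE (1 rows):
depts.qty | depts.owner | depts.name | depts.dept | sales.yr | sales.qty
80 | eve | dave | ops | 2 | 80
After GROUP BY (1 rows):
sales.yr | sum_qty
2 | 80
After ORDER BY (1 rows):
sales.yr | sum_qty
2 | 80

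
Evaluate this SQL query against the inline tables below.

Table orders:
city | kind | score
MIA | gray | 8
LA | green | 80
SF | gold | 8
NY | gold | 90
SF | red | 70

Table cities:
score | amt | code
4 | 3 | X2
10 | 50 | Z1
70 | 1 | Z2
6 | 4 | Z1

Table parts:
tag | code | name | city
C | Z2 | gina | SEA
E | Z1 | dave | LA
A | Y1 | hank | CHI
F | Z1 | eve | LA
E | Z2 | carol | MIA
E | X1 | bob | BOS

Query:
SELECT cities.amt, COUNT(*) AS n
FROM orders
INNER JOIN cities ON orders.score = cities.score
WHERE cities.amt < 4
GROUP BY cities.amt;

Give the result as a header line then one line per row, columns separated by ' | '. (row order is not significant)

After JOIN cities (1 rows):
orders.city | orders.kind | orders.score | cities.score | cities.amt | cities.code
SF | red | 70 | 70 | 1 | Z2
After WHERE (1 rows):
orders.city | orders.kind | orders.score | cities.score | cities.amt | cities.code
SF | red | 70 | 70 | 1 | Z2
After GROUP BY (1 rows):
cities.amt | n
1 | 1

== RESULT ==
cities.amt | n
1 | 1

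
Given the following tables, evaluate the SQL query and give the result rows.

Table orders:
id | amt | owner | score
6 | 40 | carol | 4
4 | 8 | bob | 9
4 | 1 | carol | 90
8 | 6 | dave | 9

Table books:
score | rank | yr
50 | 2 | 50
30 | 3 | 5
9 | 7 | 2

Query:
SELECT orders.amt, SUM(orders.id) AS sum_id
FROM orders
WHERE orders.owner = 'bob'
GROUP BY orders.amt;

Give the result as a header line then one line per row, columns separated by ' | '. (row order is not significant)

After WHERE (1 rows):
orders.id | orders.amt | orders.owner | orders.score
4 | 8 | bob | 9
After GROUP BY (1 rows):
orders.amt | sum_id
8 | 4

== RESULT ==
orders.amt | sum_id
8 | 4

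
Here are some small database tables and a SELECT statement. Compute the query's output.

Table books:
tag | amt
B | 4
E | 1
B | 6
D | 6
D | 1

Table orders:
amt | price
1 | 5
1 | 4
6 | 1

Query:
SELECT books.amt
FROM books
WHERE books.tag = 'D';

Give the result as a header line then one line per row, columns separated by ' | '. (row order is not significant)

== RESULT ==
books.amt
6
1

Derivation:
After WHERE (2 rows):
books.tag | books.amt
D | 6
D | 1
After SELECT (2 rows):
books.amt
6
1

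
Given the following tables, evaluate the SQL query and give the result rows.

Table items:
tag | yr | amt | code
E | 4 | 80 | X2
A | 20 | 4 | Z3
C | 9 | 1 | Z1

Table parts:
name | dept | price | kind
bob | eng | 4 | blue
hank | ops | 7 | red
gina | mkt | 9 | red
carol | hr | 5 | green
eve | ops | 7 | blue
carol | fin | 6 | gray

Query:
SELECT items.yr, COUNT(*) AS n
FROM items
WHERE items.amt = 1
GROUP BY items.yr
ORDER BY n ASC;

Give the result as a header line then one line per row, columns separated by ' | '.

== RESULT ==
items.yr | n
9 | 1

Derivation:
After WHERE (1 rows):
items.tag | items.yr | items.amt | items.code
C | 9 | 1 | Z1
After GROUP BY (1 rows):
items.yr | n
9 | 1
After ORDER BY (1 rows):
items.yr | n
9 | 1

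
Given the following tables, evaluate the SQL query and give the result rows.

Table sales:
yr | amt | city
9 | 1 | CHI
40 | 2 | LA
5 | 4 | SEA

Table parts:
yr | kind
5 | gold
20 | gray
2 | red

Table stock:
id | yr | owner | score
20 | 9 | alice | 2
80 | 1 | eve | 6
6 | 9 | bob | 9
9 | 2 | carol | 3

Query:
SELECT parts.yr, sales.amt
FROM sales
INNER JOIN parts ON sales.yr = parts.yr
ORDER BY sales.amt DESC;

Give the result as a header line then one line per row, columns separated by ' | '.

== RESULT ==
parts.yr | sales.amt
5 | 4

Derivation:
After JOIN parts (1 rows):
sales.yr | sales.amt | sales.city | parts.yr | parts.kind
5 | 4 | SEA | 5 | gold
After SELECT (1 rows):
parts.yr | sales.amt
5 | 4
After ORDER BY (1 rows):
parts.yr | sales.amt
5 | 4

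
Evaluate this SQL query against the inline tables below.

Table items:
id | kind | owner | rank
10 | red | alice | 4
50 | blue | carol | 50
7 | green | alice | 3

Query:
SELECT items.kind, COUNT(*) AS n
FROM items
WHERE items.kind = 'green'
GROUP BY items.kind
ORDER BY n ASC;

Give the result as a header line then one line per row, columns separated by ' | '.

== RESULT ==
items.kind | n
green | 1

Derivation:
After WHERE (1 rows):
items.id | items.kind | items.owner | items.rank
7 | green | alice | 3
After GROUP BY (1 rows):
items.kind | n
green | 1
After ORDER BY (1 rows):
items.kind | n
green | 1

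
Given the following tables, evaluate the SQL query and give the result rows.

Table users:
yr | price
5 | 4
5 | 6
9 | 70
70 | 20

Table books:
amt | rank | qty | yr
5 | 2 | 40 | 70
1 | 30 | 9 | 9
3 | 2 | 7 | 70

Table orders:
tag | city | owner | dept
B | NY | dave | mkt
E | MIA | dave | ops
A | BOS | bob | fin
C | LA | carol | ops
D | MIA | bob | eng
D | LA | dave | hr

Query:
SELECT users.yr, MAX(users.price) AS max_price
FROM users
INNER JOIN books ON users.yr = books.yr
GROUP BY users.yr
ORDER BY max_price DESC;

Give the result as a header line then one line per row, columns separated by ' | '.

After JOIN books (3 rows):
users.yr | users.price | books.amt | books.rank | books.qty | books.yr
9 | 70 | 1 | 30 | 9 | 9
70 | 20 | 5 | 2 | 40 | 70
70 | 20 | 3 | 2 | 7 | 70
After GROUP BY (2 rows):
users.yr | max_price
9 | 70
70 | 20
After ORDER BY (2 rows):
users.yr | max_price
9 | 70
70 | 20

== RESULT ==
users.yr | max_price
9 | 70
70 | 20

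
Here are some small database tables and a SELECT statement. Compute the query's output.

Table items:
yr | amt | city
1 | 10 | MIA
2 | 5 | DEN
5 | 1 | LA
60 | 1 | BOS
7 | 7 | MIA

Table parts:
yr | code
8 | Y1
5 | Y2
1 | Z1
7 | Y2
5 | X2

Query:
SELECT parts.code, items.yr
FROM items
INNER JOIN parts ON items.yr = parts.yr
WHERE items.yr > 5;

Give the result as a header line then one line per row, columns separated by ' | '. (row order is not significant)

== RESULT ==
parts.code | items.yr
Y2 | 7

Derivation:
After JOIN parts (4 rows):
items.yr | items.amt | items.city | parts.yr | parts.code
1 | 10 | MIA | 1 | Z1
5 | 1 | LA | 5 | Y2
5 | 1 | LA | 5 | X2
7 | 7 | MIA | 7 | Y2
After WHERE (1 rows):
items.yr | items.amt | items.city | parts.yr | parts.code
7 | 7 | MIA | 7 | Y2
After SELECT (1 rows):
parts.code | items.yr
Y2 | 7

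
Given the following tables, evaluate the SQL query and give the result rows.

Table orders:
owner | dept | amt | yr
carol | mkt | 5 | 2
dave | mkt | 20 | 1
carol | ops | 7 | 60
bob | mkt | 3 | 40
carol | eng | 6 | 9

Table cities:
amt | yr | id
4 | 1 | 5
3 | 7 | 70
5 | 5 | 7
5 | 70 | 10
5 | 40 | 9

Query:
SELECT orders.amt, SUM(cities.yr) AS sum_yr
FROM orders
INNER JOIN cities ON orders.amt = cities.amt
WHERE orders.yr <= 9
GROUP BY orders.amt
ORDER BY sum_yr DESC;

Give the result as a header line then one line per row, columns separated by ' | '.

After JOIN cities (4 rows):
orders.owner | orders.dept | orders.amt | orders.yr | cities.amt | cities.yr | cities.id
carol | mkt | 5 | 2 | 5 | 5 | 7
carol | mkt | 5 | 2 | 5 | 70 | 10
carol | mkt | 5 | 2 | 5 | 40 | 9
bob | mkt | 3 | 40 | 3 | 7 | 70
After WHERE (3 rows):
orders.owner | orders.dept | orders.amt | orders.yr | cities.amt | cities.yr | cities.id
carol | mkt | 5 | 2 | 5 | 5 | 7
carol | mkt | 5 | 2 | 5 | 70 | 10
carol | mkt | 5 | 2 | 5 | 40 | 9
After GROUP BY (1 rows):
orders.amt | sum_yr
5 | 115
After ORDER BY (1 rows):
orders.amt | sum_yr
5 | 115

== RESULT ==
orders.amt | sum_yr
5 | 115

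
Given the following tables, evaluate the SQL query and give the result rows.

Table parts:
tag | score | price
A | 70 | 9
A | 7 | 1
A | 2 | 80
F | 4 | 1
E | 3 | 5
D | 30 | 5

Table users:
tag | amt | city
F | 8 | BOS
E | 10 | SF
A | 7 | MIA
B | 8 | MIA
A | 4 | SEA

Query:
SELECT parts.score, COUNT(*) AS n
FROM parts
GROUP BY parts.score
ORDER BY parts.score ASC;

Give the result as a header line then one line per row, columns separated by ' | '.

== RESULT ==
parts.score | n
2 | 1
3 | 1
4 | 1
7 | 1
30 | 1
70 | 1

Derivation:
After GROUP BY (6 rows):
parts.score | n
70 | 1
7 | 1
2 | 1
4 | 1
3 | 1
30 | 1
After ORDER BY (6 rows):
parts.score | n
2 | 1
3 | 1
4 | 1
7 | 1
30 | 1
70 | 1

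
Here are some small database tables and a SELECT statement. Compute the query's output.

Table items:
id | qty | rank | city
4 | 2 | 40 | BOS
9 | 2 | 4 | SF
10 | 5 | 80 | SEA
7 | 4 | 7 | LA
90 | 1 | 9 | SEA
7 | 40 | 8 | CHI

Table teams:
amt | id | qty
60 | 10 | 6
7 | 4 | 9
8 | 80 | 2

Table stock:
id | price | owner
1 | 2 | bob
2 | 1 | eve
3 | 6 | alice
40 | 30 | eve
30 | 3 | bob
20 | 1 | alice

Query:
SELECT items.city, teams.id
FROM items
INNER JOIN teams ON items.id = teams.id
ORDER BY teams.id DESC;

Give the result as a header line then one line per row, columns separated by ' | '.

== RESULT ==
items.city | teams.id
SEA | 10
BOS | 4

Derivation:
After JOIN teams (2 rows):
items.id | items.qty | items.rank | items.city | teams.amt | teams.id | teams.qty
4 | 2 | 40 | BOS | 7 | 4 | 9
10 | 5 | 80 | SEA | 60 | 10 | 6
After SELECT (2 rows):
items.city | teams.id
BOS | 4
SEA | 10
After ORDER BY (2 rows):
items.city | teams.id
SEA | 10
BOS | 4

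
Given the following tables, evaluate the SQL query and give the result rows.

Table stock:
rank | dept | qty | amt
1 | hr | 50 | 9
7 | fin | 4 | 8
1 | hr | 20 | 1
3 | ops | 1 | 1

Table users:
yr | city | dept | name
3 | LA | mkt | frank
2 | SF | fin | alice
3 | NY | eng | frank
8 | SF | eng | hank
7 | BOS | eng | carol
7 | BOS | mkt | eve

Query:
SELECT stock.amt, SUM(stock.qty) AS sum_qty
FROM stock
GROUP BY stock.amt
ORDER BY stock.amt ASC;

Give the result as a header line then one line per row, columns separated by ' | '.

After GROUP BY (3 rows):
stock.amt | sum_qty
9 | 50
8 | 4
1 | 21
After ORDER BY (3 rows):
stock.amt | sum_qty
1 | 21
8 | 4
9 | 50

== RESULT ==
stock.amt | sum_qty
1 | 21
8 | 4
9 | 50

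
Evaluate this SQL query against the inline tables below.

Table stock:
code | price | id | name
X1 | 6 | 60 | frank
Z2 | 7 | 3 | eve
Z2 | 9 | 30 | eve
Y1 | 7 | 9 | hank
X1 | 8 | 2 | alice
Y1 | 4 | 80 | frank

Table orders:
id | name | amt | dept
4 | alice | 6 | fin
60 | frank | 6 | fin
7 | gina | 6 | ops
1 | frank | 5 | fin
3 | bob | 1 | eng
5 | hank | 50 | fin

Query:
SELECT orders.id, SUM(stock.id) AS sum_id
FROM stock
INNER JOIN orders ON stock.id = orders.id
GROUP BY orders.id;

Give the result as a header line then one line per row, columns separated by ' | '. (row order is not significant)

== RESULT ==
orders.id | sum_id
60 | 60
3 | 3

Derivation:
After JOIN orders (2 rows):
stock.code | stock.price | stock.id | stock.name | orders.id | orders.name | orders.amt | orders.dept
X1 | 6 | 60 | frank | 60 | frank | 6 | fin
Z2 | 7 | 3 | eve | 3 | bob | 1 | eng
After GROUP BY (2 rows):
orders.id | sum_id
60 | 60
3 | 3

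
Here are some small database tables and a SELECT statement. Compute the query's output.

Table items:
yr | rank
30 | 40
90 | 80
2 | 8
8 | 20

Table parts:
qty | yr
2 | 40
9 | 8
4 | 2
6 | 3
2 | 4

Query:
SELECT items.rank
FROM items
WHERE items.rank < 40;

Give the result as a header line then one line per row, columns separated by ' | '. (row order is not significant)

After WHERE (2 rows):
items.yr | items.rank
2 | 8
8 | 20
After SELECT (2 rows):
items.rank
8
20

== RESULT ==
items.rank
8
20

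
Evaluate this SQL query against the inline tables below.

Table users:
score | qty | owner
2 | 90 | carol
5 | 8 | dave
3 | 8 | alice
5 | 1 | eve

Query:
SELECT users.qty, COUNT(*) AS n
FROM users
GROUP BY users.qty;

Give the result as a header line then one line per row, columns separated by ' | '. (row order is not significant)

After GROUP BY (3 rows):
users.qty | n
90 | 1
8 | 2
1 | 1

== RESULT ==
users.qty | n
90 | 1
8 | 2
1 | 1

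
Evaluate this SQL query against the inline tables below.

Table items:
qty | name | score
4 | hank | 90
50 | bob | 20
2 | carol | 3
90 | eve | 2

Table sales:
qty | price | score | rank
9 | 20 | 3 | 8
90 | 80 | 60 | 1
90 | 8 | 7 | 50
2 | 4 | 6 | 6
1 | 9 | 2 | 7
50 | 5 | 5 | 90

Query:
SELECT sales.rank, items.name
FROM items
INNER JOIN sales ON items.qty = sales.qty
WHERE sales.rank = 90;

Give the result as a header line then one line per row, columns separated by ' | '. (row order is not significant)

== RESULT ==
sales.rank | items.name
90 | bob

Derivation:
After JOIN sales (4 rows):
items.qty | items.name | items.score | sales.qty | sales.price | sales.score | sales.rank
50 | bob | 20 | 50 | 5 | 5 | 90
2 | carol | 3 | 2 | 4 | 6 | 6
90 | eve | 2 | 90 | 80 | 60 | 1
90 | eve | 2 | 90 | 8 | 7 | 50
After WHERE (1 rows):
items.qty | items.name | items.score | sales.qty | sales.price | sales.score | sales.rank
50 | bob | 20 | 50 | 5 | 5 | 90
After SELECT (1 rows):
sales.rank | items.name
90 | bob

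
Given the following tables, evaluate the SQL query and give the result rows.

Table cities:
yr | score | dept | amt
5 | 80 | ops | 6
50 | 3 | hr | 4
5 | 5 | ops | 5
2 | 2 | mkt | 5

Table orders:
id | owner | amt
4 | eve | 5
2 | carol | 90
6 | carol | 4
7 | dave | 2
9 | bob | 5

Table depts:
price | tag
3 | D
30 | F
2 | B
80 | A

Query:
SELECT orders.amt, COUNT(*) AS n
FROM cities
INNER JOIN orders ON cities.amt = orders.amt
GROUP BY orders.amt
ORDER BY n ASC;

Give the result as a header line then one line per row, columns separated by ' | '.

== RESULT ==
orders.amt | n
4 | 1
5 | 4

Derivation:
After JOIN orders (5 rows):
cities.yr | cities.score | cities.dept | cities.amt | orders.id | orders.owner | orders.amt
50 | 3 | hr | 4 | 6 | carol | 4
5 | 5 | ops | 5 | 4 | eve | 5
5 | 5 | ops | 5 | 9 | bob | 5
2 | 2 | mkt | 5 | 4 | eve | 5
2 | 2 | mkt | 5 | 9 | bob | 5
After GROUP BY (2 rows):
orders.amt | n
4 | 1
5 | 4
After ORDER BY (2 rows):
orders.amt | n
4 | 1
5 | 4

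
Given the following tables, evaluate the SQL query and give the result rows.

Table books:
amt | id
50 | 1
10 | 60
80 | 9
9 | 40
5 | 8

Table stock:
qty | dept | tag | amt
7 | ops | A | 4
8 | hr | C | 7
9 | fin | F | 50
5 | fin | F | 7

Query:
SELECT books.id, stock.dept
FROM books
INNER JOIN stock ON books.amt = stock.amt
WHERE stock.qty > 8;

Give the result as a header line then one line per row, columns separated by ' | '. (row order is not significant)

== RESULT ==
books.id | stock.dept
1 | fin

Derivation:
After JOIN stock (1 rows):
books.amt | books.id | stock.qty | stock.dept | stock.tag | stock.amt
50 | 1 | 9 | fin | F | 50
After WHERE (1 rows):
books.amt | books.id | stock.qty | stock.dept | stock.tag | stock.amt
50 | 1 | 9 | fin | F | 50
After SELECT (1 rows):
books.id | stock.dept
1 | fin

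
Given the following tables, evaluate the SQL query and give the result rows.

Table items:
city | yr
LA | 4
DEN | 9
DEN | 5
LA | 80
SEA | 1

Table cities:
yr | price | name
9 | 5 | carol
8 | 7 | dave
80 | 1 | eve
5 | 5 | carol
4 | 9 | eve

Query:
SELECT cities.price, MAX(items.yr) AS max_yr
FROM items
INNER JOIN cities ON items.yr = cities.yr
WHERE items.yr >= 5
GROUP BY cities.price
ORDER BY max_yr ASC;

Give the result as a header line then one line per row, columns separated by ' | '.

== RESULT ==
cities.price | max_yr
5 | 9
1 | 80

Derivation:
After JOIN cities (4 rows):
items.city | items.yr | cities.yr | cities.price | cities.name
LA | 4 | 4 | 9 | eve
DEN | 9 | 9 | 5 | carol
DEN | 5 | 5 | 5 | carol
LA | 80 | 80 | 1 | eve
After WHERE (3 rows):
items.city | items.yr | cities.yr | cities.price | cities.name
DEN | 9 | 9 | 5 | carol
DEN | 5 | 5 | 5 | carol
LA | 80 | 80 | 1 | eve
After GROUP BY (2 rows):
cities.price | max_yr
5 | 9
1 | 80
After ORDER BY (2 rows):
cities.price | max_yr
5 | 9
1 | 80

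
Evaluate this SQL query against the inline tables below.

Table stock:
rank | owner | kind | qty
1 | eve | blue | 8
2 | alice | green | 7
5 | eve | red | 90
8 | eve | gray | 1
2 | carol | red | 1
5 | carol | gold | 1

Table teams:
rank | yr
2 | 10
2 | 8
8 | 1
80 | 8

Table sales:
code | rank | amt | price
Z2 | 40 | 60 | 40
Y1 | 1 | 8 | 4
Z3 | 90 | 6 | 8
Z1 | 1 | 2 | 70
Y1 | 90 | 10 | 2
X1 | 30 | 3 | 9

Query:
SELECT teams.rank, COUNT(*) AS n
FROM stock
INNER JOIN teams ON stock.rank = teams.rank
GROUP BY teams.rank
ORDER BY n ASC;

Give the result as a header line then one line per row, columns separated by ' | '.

After JOIN teams (5 rows):
stock.rank | stock.owner | stock.kind | stock.qty | teams.rank | teams.yr
2 | alice | green | 7 | 2 | 10
2 | alice | green | 7 | 2 | 8
8 | eve | gray | 1 | 8 | 1
2 | carol | red | 1 | 2 | 10
2 | carol | red | 1 | 2 | 8
After GROUP BY (2 rows):
teams.rank | n
2 | 4
8 | 1
After ORDER BY (2 rows):
teams.rank | n
8 | 1
2 | 4

== RESULT ==
teams.rank | n
8 | 1
2 | 4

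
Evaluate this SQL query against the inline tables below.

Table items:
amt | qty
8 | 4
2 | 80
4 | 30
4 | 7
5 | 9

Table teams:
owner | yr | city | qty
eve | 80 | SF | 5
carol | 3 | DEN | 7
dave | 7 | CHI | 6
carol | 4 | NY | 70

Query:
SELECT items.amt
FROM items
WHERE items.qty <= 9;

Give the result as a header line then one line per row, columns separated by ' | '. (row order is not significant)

After WHERE (3 rows):
items.amt | items.qty
8 | 4
4 | 7
5 | 9
After SELECT (3 rows):
items.amt
8
4
5

== RESULT ==
items.amt
8
4
5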